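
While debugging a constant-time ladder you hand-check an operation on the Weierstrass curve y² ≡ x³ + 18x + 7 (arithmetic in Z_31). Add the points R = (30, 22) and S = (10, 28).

(30, 22) + (10, 28). λ = (28 - 22)/(10 - 30) ≡ 6/11 mod 31. 11⁻¹ ≡ 17 (mod 31) since 11·17 = 187 ≡ 1, so λ ≡ 9.
  x = λ² - 30 - 10 = 81 - 40 ≡ 10; y = λ·(30 - 10) - 22 ≡ 3. → (10, 3)

(10, 3)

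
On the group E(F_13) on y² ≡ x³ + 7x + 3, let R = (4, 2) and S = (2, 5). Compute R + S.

(4, 2) + (2, 5). λ = (5 - 2)/(2 - 4) ≡ 3/11 mod 13. 11⁻¹ ≡ 6 (mod 13), so λ ≡ 5.
  x = λ² - 4 - 2 = 25 - 6 ≡ 6; y = λ·(4 - 6) - 2 ≡ 1. → (6, 1)

(6, 1)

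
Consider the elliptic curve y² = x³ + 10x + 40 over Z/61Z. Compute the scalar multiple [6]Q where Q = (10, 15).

Repeated addition: build up to 6Q.
2Q: tangent at (10, 15): λ = (3·10² + 10)/(2·15) ≡ 5/30. 30⁻¹ ≡ 59 (mod 61) since 30·59 = 1770 ≡ 1, so λ ≡ 5·59 ≡ 51.
  x = λ² - 10 - 10 = 2601 - 20 ≡ 19; y = λ·(10 - 19) - 15 ≡ 14. → (19, 14)
3Q: (19, 14) + (10, 15). λ = (15 - 14)/(10 - 19) ≡ 1/52 mod 61. 52⁻¹ ≡ 27 (mod 61), so λ ≡ 27.
  x = λ² - 19 - 10 = 729 - 29 ≡ 29; y = λ·(19 - 29) - 14 ≡ 21. → (29, 21)
4Q: (29, 21) + (10, 15). λ = (15 - 21)/(10 - 29) ≡ 55/42 mod 61. 42⁻¹ ≡ 16 (mod 61) since 42·16 = 672 ≡ 1, so λ ≡ 26.
  x = λ² - 29 - 10 = 676 - 39 ≡ 27; y = λ·(29 - 27) - 21 ≡ 31. → (27, 31)
5Q: (27, 31) + (10, 15). λ = (15 - 31)/(10 - 27) ≡ 45/44 mod 61. 44⁻¹ ≡ 43 (mod 61) since 44·43 = 1892 ≡ 1, so λ ≡ 44.
  x = λ² - 27 - 10 = 1936 - 37 ≡ 8; y = λ·(27 - 8) - 31 ≡ 12. → (8, 12)
6Q: (8, 12) + (10, 15). λ = (15 - 12)/(10 - 8) ≡ 3/2 mod 61. 2⁻¹ ≡ 31 (mod 61), so λ ≡ 32.
  x = λ² - 8 - 10 = 1024 - 18 ≡ 30; y = λ·(8 - 30) - 12 ≡ 16. → (30, 16)

(30, 16)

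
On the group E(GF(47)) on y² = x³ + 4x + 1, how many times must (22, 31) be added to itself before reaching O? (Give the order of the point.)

2P: tangent at (22, 31): λ = (3·22² + 4)/(2·31) ≡ 46/15. 15⁻¹ ≡ 22 (mod 47) since 15·22 = 330 ≡ 1, so λ ≡ 46·22 ≡ 25.
  x = λ² - 22 - 22 = 625 - 44 ≡ 17; y = λ·(22 - 17) - 31 ≡ 0. → (17, 0)
3P: (17, 0) + (22, 31). λ = (31 - 0)/(22 - 17) ≡ 31/5 mod 47. 5⁻¹ ≡ 19 (mod 47), so λ ≡ 25.
  x = λ² - 17 - 22 = 625 - 39 ≡ 22; y = λ·(17 - 22) - 0 ≡ 16. → (22, 16)
4P: (22, 16) + (22, 31): same x and y₁ ≡ -y₂, so the sum is O.
4P = O, so the order is 4.

4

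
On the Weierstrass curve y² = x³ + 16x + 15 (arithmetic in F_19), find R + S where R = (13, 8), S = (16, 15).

(6, 2)

(13, 8) + (16, 15). λ = (15 - 8)/(16 - 13) ≡ 7/3 mod 19. 3⁻¹ ≡ 13 (mod 19) since 3·13 = 39 ≡ 1, so λ ≡ 15.
  x = λ² - 13 - 16 = 225 - 29 ≡ 6; y = λ·(13 - 6) - 8 ≡ 2. → (6, 2)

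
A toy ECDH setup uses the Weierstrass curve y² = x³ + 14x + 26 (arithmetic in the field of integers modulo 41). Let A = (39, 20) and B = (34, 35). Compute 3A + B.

First 3A:
Repeated addition: build up to 3A.
2A: tangent at (39, 20): λ = (3·39² + 14)/(2·20) ≡ 26/40. 40⁻¹ ≡ 40 (mod 41) since 40·40 = 1600 ≡ 1, so λ ≡ 26·40 ≡ 15.
  x = λ² - 39 - 39 = 225 - 78 ≡ 24; y = λ·(39 - 24) - 20 ≡ 0. → (24, 0)
3A: (24, 0) + (39, 20). λ = (20 - 0)/(39 - 24) ≡ 20/15 mod 41. 15⁻¹ ≡ 11 (mod 41), so λ ≡ 15.
  x = λ² - 24 - 39 = 225 - 63 ≡ 39; y = λ·(24 - 39) - 0 ≡ 21. → (39, 21)
3A = (39, 21).
Finally 3A + B:
(39, 21) + (34, 35). λ = (35 - 21)/(34 - 39) ≡ 14/36 mod 41. 36⁻¹ ≡ 8 (mod 41), so λ ≡ 30.
  x = λ² - 39 - 34 = 900 - 73 ≡ 7; y = λ·(39 - 7) - 21 ≡ 37. → (7, 37)

(7, 37)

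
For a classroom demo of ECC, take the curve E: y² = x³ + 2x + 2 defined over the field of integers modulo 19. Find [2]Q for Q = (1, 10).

tangent at (1, 10): λ = (3·1² + 2)/(2·10) ≡ 5/1. 1⁻¹ ≡ 1 (mod 19) since 1·1 = 1 ≡ 1, so λ ≡ 5·1 ≡ 5.
  x = λ² - 1 - 1 = 25 - 2 ≡ 4; y = λ·(1 - 4) - 10 ≡ 13. → (4, 13)

(4, 13)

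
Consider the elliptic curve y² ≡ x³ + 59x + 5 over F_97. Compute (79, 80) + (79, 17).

The two points share x = 79 and their y-coordinates satisfy 80 + 17 ≡ 0 (mod 97), so they are inverses. Their sum is the point at infinity.

O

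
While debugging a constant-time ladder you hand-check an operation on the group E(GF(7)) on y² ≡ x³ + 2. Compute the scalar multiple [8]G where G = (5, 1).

(5, 6)

Double-and-add on 8 = (1000)₂. Start with G = (5, 1) for the leading 1-bit.
double: tangent at (5, 1): λ = (3·5² + 0)/(2·1) ≡ 5/2. 2⁻¹ ≡ 4 (mod 7) since 2·4 = 8 ≡ 1, so λ ≡ 5·4 ≡ 6.
  x = λ² - 5 - 5 = 36 - 10 ≡ 5; y = λ·(5 - 5) - 1 ≡ 6. → (5, 6)
double: tangent at (5, 6): λ = (3·5² + 0)/(2·6) ≡ 5/5. 5⁻¹ ≡ 3 (mod 7), so λ ≡ 5·3 ≡ 1.
  x = λ² - 5 - 5 = 1 - 10 ≡ 5; y = λ·(5 - 5) - 6 ≡ 1. → (5, 1)
double: tangent at (5, 1): λ = (3·5² + 0)/(2·1) ≡ 5/2. 2⁻¹ ≡ 4 (mod 7), so λ ≡ 5·4 ≡ 6.
  x = λ² - 5 - 5 = 36 - 10 ≡ 5; y = λ·(5 - 5) - 1 ≡ 6. → (5, 6)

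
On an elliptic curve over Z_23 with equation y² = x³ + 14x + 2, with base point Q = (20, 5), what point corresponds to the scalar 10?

Double-and-add on 10 = (1010)₂. Start with Q = (20, 5) for the leading 1-bit.
double: tangent at (20, 5): λ = (3·20² + 14)/(2·5) ≡ 18/10. 10⁻¹ ≡ 7 (mod 23), so λ ≡ 18·7 ≡ 11.
  x = λ² - 20 - 20 = 121 - 40 ≡ 12; y = λ·(20 - 12) - 5 ≡ 14. → (12, 14)
double: tangent at (12, 14): λ = (3·12² + 14)/(2·14) ≡ 9/5. 5⁻¹ ≡ 14 (mod 23) since 5·14 = 70 ≡ 1, so λ ≡ 9·14 ≡ 11.
  x = λ² - 12 - 12 = 121 - 24 ≡ 5; y = λ·(12 - 5) - 14 ≡ 17. → (5, 17)
add Q: (5, 17) + (20, 5). λ = (5 - 17)/(20 - 5) ≡ 11/15 mod 23. 15⁻¹ ≡ 20 (mod 23), so λ ≡ 13.
  x = λ² - 5 - 20 = 169 - 25 ≡ 6; y = λ·(5 - 6) - 17 ≡ 16. → (6, 16)
double: tangent at (6, 16): λ = (3·6² + 14)/(2·16) ≡ 7/9. 9⁻¹ ≡ 18 (mod 23), so λ ≡ 7·18 ≡ 11.
  x = λ² - 6 - 6 = 121 - 12 ≡ 17; y = λ·(6 - 17) - 16 ≡ 1. → (17, 1)

(17, 1)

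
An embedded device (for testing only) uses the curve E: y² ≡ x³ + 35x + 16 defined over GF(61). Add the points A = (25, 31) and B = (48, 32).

(25, 31) + (48, 32). λ = (32 - 31)/(48 - 25) ≡ 1/23 mod 61. 23⁻¹ ≡ 8 (mod 61) since 23·8 = 184 ≡ 1, so λ ≡ 8.
  x = λ² - 25 - 48 = 64 - 73 ≡ 52; y = λ·(25 - 52) - 31 ≡ 58. → (52, 58)

(52, 58)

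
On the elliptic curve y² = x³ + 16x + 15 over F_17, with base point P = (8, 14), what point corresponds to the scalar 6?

Repeated addition: build up to 6P.
2P: tangent at (8, 14): λ = (3·8² + 16)/(2·14) ≡ 4/11. 11⁻¹ ≡ 14 (mod 17), so λ ≡ 4·14 ≡ 5.
  x = λ² - 8 - 8 = 25 - 16 ≡ 9; y = λ·(8 - 9) - 14 ≡ 15. → (9, 15)
3P: (9, 15) + (8, 14). λ = (14 - 15)/(8 - 9) ≡ 16/16 mod 17. 16⁻¹ ≡ 16 (mod 17) since 16·16 = 256 ≡ 1, so λ ≡ 1.
  x = λ² - 9 - 8 = 1 - 17 ≡ 1; y = λ·(9 - 1) - 15 ≡ 10. → (1, 10)
4P: (1, 10) + (8, 14). λ = (14 - 10)/(8 - 1) ≡ 4/7 mod 17. 7⁻¹ ≡ 5 (mod 17), so λ ≡ 3.
  x = λ² - 1 - 8 = 9 - 9 ≡ 0; y = λ·(1 - 0) - 10 ≡ 10. → (0, 10)
5P: (0, 10) + (8, 14). λ = (14 - 10)/(8 - 0) ≡ 4/8 mod 17. 8⁻¹ ≡ 15 (mod 17), so λ ≡ 9.
  x = λ² - 0 - 8 = 81 - 8 ≡ 5; y = λ·(0 - 5) - 10 ≡ 13. → (5, 13)
6P: (5, 13) + (8, 14). λ = (14 - 13)/(8 - 5) ≡ 1/3 mod 17. 3⁻¹ ≡ 6 (mod 17) since 3·6 = 18 ≡ 1, so λ ≡ 6.
  x = λ² - 5 - 8 = 36 - 13 ≡ 6; y = λ·(5 - 6) - 13 ≡ 15. → (6, 15)

(6, 15)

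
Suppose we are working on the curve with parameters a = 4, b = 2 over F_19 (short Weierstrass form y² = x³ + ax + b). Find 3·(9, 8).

Write P = (9, 8).
Repeated addition: build up to 3P.
2P: tangent at (9, 8): λ = (3·9² + 4)/(2·8) ≡ 0/16. 16⁻¹ ≡ 6 (mod 19), so λ ≡ 0·6 ≡ 0.
  x = λ² - 9 - 9 = 0 - 18 ≡ 1; y = λ·(9 - 1) - 8 ≡ 11. → (1, 11)
3P: (1, 11) + (9, 8). λ = (8 - 11)/(9 - 1) ≡ 16/8 mod 19. 8⁻¹ ≡ 12 (mod 19) since 8·12 = 96 ≡ 1, so λ ≡ 2.
  x = λ² - 1 - 9 = 4 - 10 ≡ 13; y = λ·(1 - 13) - 11 ≡ 3. → (13, 3)

(13, 3)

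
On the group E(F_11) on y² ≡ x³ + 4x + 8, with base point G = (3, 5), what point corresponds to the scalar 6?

(7, 4)

Repeated addition: build up to 6G.
2G: tangent at (3, 5): λ = (3·3² + 4)/(2·5) ≡ 9/10. 10⁻¹ ≡ 10 (mod 11) since 10·10 = 100 ≡ 1, so λ ≡ 9·10 ≡ 2.
  x = λ² - 3 - 3 = 4 - 6 ≡ 9; y = λ·(3 - 9) - 5 ≡ 5. → (9, 5)
3G: (9, 5) + (3, 5). λ = (5 - 5)/(3 - 9) ≡ 0/5 mod 11. 5⁻¹ ≡ 9 (mod 11), so λ ≡ 0.
  x = λ² - 9 - 3 = 0 - 12 ≡ 10; y = λ·(9 - 10) - 5 ≡ 6. → (10, 6)
4G: (10, 6) + (3, 5). λ = (5 - 6)/(3 - 10) ≡ 10/4 mod 11. 4⁻¹ ≡ 3 (mod 11), so λ ≡ 8.
  x = λ² - 10 - 3 = 64 - 13 ≡ 7; y = λ·(10 - 7) - 6 ≡ 7. → (7, 7)
5G: (7, 7) + (3, 5). λ = (5 - 7)/(3 - 7) ≡ 9/7 mod 11. 7⁻¹ ≡ 8 (mod 11) since 7·8 = 56 ≡ 1, so λ ≡ 6.
  x = λ² - 7 - 3 = 36 - 10 ≡ 4; y = λ·(7 - 4) - 7 ≡ 0. → (4, 0)
6G: (4, 0) + (3, 5). λ = (5 - 0)/(3 - 4) ≡ 5/10 mod 11. 10⁻¹ ≡ 10 (mod 11) since 10·10 = 100 ≡ 1, so λ ≡ 6.
  x = λ² - 4 - 3 = 36 - 7 ≡ 7; y = λ·(4 - 7) - 0 ≡ 4. → (7, 4)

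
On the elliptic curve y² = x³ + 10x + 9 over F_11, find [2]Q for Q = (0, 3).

tangent at (0, 3): λ = (3·0² + 10)/(2·3) ≡ 10/6. 6⁻¹ ≡ 2 (mod 11) since 6·2 = 12 ≡ 1, so λ ≡ 10·2 ≡ 9.
  x = λ² - 0 - 0 = 81 - 0 ≡ 4; y = λ·(0 - 4) - 3 ≡ 5. → (4, 5)

(4, 5)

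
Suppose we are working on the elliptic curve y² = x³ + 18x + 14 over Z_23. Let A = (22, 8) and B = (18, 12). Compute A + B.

(22, 8) + (18, 12). λ = (12 - 8)/(18 - 22) ≡ 4/19 mod 23. 19⁻¹ ≡ 17 (mod 23), so λ ≡ 22.
  x = λ² - 22 - 18 = 484 - 40 ≡ 7; y = λ·(22 - 7) - 8 ≡ 0. → (7, 0)

(7, 0)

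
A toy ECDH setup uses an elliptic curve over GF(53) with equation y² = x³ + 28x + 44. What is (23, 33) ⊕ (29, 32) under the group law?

(29, 21)

(23, 33) + (29, 32). λ = (32 - 33)/(29 - 23) ≡ 52/6 mod 53. 6⁻¹ ≡ 9 (mod 53), so λ ≡ 44.
  x = λ² - 23 - 29 = 1936 - 52 ≡ 29; y = λ·(23 - 29) - 33 ≡ 21. → (29, 21)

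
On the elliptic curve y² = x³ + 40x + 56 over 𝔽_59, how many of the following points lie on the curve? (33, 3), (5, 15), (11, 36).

1

(33, 3): 3² ≡ 9, rhs ≡ 25 → off.
(5, 15): 15² ≡ 48, rhs ≡ 27 → off.
(11, 36): 36² ≡ 57, rhs ≡ 57 → on.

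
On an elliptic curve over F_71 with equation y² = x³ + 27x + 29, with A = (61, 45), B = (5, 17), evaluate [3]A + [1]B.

First 3A:
Repeated addition: build up to 3A.
2A: tangent at (61, 45): λ = (3·61² + 27)/(2·45) ≡ 43/19. 19⁻¹ ≡ 15 (mod 71), so λ ≡ 43·15 ≡ 6.
  x = λ² - 61 - 61 = 36 - 122 ≡ 56; y = λ·(61 - 56) - 45 ≡ 56. → (56, 56)
3A: (56, 56) + (61, 45). λ = (45 - 56)/(61 - 56) ≡ 60/5 mod 71. 5⁻¹ ≡ 57 (mod 71), so λ ≡ 12.
  x = λ² - 56 - 61 = 144 - 117 ≡ 27; y = λ·(56 - 27) - 56 ≡ 8. → (27, 8)
3A = (27, 8).
Finally 3A + B:
(27, 8) + (5, 17). λ = (17 - 8)/(5 - 27) ≡ 9/49 mod 71. 49⁻¹ ≡ 29 (mod 71), so λ ≡ 48.
  x = λ² - 27 - 5 = 2304 - 32 ≡ 0; y = λ·(27 - 0) - 8 ≡ 10. → (0, 10)

(0, 10)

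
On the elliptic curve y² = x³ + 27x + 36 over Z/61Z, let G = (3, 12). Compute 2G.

(41, 55)

tangent at (3, 12): λ = (3·3² + 27)/(2·12) ≡ 54/24. 24⁻¹ ≡ 28 (mod 61) since 24·28 = 672 ≡ 1, so λ ≡ 54·28 ≡ 48.
  x = λ² - 3 - 3 = 2304 - 6 ≡ 41; y = λ·(3 - 41) - 12 ≡ 55. → (41, 55)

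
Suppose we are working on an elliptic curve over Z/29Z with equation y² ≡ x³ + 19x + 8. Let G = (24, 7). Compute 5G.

(5, 24)

Double-and-add on 5 = (101)₂. Start with G = (24, 7) for the leading 1-bit.
double: tangent at (24, 7): λ = (3·24² + 19)/(2·7) ≡ 7/14. 14⁻¹ ≡ 27 (mod 29), so λ ≡ 7·27 ≡ 15.
  x = λ² - 24 - 24 = 225 - 48 ≡ 3; y = λ·(24 - 3) - 7 ≡ 18. → (3, 18)
double: tangent at (3, 18): λ = (3·3² + 19)/(2·18) ≡ 17/7. 7⁻¹ ≡ 25 (mod 29) since 7·25 = 175 ≡ 1, so λ ≡ 17·25 ≡ 19.
  x = λ² - 3 - 3 = 361 - 6 ≡ 7; y = λ·(3 - 7) - 18 ≡ 22. → (7, 22)
add G: (7, 22) + (24, 7). λ = (7 - 22)/(24 - 7) ≡ 14/17 mod 29. 17⁻¹ ≡ 12 (mod 29), so λ ≡ 23.
  x = λ² - 7 - 24 = 529 - 31 ≡ 5; y = λ·(7 - 5) - 22 ≡ 24. → (5, 24)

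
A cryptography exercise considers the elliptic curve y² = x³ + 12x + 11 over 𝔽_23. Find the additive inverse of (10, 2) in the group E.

(10, 21)

-(10, 2) = (10, -2 mod 23) = (10, 21).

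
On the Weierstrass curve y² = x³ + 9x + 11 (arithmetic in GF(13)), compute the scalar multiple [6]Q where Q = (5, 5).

(3, 0)

Double-and-add on 6 = (110)₂. Start with Q = (5, 5) for the leading 1-bit.
double: tangent at (5, 5): λ = (3·5² + 9)/(2·5) ≡ 6/10. 10⁻¹ ≡ 4 (mod 13) since 10·4 = 40 ≡ 1, so λ ≡ 6·4 ≡ 11.
  x = λ² - 5 - 5 = 121 - 10 ≡ 7; y = λ·(5 - 7) - 5 ≡ 12. → (7, 12)
add Q: (7, 12) + (5, 5). λ = (5 - 12)/(5 - 7) ≡ 6/11 mod 13. 11⁻¹ ≡ 6 (mod 13) since 11·6 = 66 ≡ 1, so λ ≡ 10.
  x = λ² - 7 - 5 = 100 - 12 ≡ 10; y = λ·(7 - 10) - 12 ≡ 10. → (10, 10)
double: tangent at (10, 10): λ = (3·10² + 9)/(2·10) ≡ 10/7. 7⁻¹ ≡ 2 (mod 13), so λ ≡ 10·2 ≡ 7.
  x = λ² - 10 - 10 = 49 - 20 ≡ 3; y = λ·(10 - 3) - 10 ≡ 0. → (3, 0)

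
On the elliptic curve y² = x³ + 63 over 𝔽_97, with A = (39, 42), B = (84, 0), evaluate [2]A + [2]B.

First 2A:
Repeated addition: build up to 2A.
2A: tangent at (39, 42): λ = (3·39² + 0)/(2·42) ≡ 4/84. 84⁻¹ ≡ 82 (mod 97) since 84·82 = 6888 ≡ 1, so λ ≡ 4·82 ≡ 37.
  x = λ² - 39 - 39 = 1369 - 78 ≡ 30; y = λ·(39 - 30) - 42 ≡ 0. → (30, 0)
2A = (30, 0).
Next 2B:
Repeated addition: build up to 2B.
2B: (84, 0) + (84, 0): same x and y₁ ≡ -y₂, so the sum is the point at infinity.
2B = the point at infinity.
Finally 2A + 2B:
(30, 0) + the point at infinity = (30, 0) (identity).

(30, 0)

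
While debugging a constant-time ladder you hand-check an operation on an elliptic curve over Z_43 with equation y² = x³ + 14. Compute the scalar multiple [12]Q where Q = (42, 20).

Double-and-add on 12 = (1100)₂. Start with Q = (42, 20) for the leading 1-bit.
double: tangent at (42, 20): λ = (3·42² + 0)/(2·20) ≡ 3/40. 40⁻¹ ≡ 14 (mod 43) since 40·14 = 560 ≡ 1, so λ ≡ 3·14 ≡ 42.
  x = λ² - 42 - 42 = 1764 - 84 ≡ 3; y = λ·(42 - 3) - 20 ≡ 27. → (3, 27)
add Q: (3, 27) + (42, 20). λ = (20 - 27)/(42 - 3) ≡ 36/39 mod 43. 39⁻¹ ≡ 32 (mod 43) since 39·32 = 1248 ≡ 1, so λ ≡ 34.
  x = λ² - 3 - 42 = 1156 - 45 ≡ 36; y = λ·(3 - 36) - 27 ≡ 12. → (36, 12)
double: tangent at (36, 12): λ = (3·36² + 0)/(2·12) ≡ 18/24. 24⁻¹ ≡ 9 (mod 43), so λ ≡ 18·9 ≡ 33.
  x = λ² - 36 - 36 = 1089 - 72 ≡ 28; y = λ·(36 - 28) - 12 ≡ 37. → (28, 37)
double: tangent at (28, 37): λ = (3·28² + 0)/(2·37) ≡ 30/31. 31⁻¹ ≡ 25 (mod 43), so λ ≡ 30·25 ≡ 19.
  x = λ² - 28 - 28 = 361 - 56 ≡ 4; y = λ·(28 - 4) - 37 ≡ 32. → (4, 32)

(4, 32)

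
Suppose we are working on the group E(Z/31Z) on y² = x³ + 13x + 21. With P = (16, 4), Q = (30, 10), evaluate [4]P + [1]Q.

(5, 26)

First 4P:
Repeated addition: build up to 4P.
2P: tangent at (16, 4): λ = (3·16² + 13)/(2·4) ≡ 6/8. 8⁻¹ ≡ 4 (mod 31) since 8·4 = 32 ≡ 1, so λ ≡ 6·4 ≡ 24.
  x = λ² - 16 - 16 = 576 - 32 ≡ 17; y = λ·(16 - 17) - 4 ≡ 3. → (17, 3)
3P: (17, 3) + (16, 4). λ = (4 - 3)/(16 - 17) ≡ 1/30 mod 31. 30⁻¹ ≡ 30 (mod 31), so λ ≡ 30.
  x = λ² - 17 - 16 = 900 - 33 ≡ 30; y = λ·(17 - 30) - 3 ≡ 10. → (30, 10)
4P: (30, 10) + (16, 4). λ = (4 - 10)/(16 - 30) ≡ 25/17 mod 31. 17⁻¹ ≡ 11 (mod 31), so λ ≡ 27.
  x = λ² - 30 - 16 = 729 - 46 ≡ 1; y = λ·(30 - 1) - 10 ≡ 29. → (1, 29)
4P = (1, 29).
Finally 4P + Q:
(1, 29) + (30, 10). λ = (10 - 29)/(30 - 1) ≡ 12/29 mod 31. 29⁻¹ ≡ 15 (mod 31), so λ ≡ 25.
  x = λ² - 1 - 30 = 625 - 31 ≡ 5; y = λ·(1 - 5) - 29 ≡ 26. → (5, 26)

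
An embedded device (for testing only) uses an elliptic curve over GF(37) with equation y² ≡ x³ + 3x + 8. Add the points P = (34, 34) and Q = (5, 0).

(23, 21)

(34, 34) + (5, 0). λ = (0 - 34)/(5 - 34) ≡ 3/8 mod 37. 8⁻¹ ≡ 14 (mod 37), so λ ≡ 5.
  x = λ² - 34 - 5 = 25 - 39 ≡ 23; y = λ·(34 - 23) - 34 ≡ 21. → (23, 21)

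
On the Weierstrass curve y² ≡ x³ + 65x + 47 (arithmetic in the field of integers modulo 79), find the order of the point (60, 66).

7

2P: tangent at (60, 66): λ = (3·60² + 65)/(2·66) ≡ 42/53. 53⁻¹ ≡ 3 (mod 79), so λ ≡ 42·3 ≡ 47.
  x = λ² - 60 - 60 = 2209 - 120 ≡ 35; y = λ·(60 - 35) - 66 ≡ 3. → (35, 3)
3P: (35, 3) + (60, 66). λ = (66 - 3)/(60 - 35) ≡ 63/25 mod 79. 25⁻¹ ≡ 19 (mod 79) since 25·19 = 475 ≡ 1, so λ ≡ 12.
  x = λ² - 35 - 60 = 144 - 95 ≡ 49; y = λ·(35 - 49) - 3 ≡ 66. → (49, 66)
4P: (49, 66) + (60, 66). λ = (66 - 66)/(60 - 49) ≡ 0/11 mod 79. 11⁻¹ ≡ 36 (mod 79), so λ ≡ 0.
  x = λ² - 49 - 60 = 0 - 109 ≡ 49; y = λ·(49 - 49) - 66 ≡ 13. → (49, 13)
5P: (49, 13) + (60, 66). λ = (66 - 13)/(60 - 49) ≡ 53/11 mod 79. 11⁻¹ ≡ 36 (mod 79) since 11·36 = 396 ≡ 1, so λ ≡ 12.
  x = λ² - 49 - 60 = 144 - 109 ≡ 35; y = λ·(49 - 35) - 13 ≡ 76. → (35, 76)
6P: (35, 76) + (60, 66). λ = (66 - 76)/(60 - 35) ≡ 69/25 mod 79. 25⁻¹ ≡ 19 (mod 79), so λ ≡ 47.
  x = λ² - 35 - 60 = 2209 - 95 ≡ 60; y = λ·(35 - 60) - 76 ≡ 13. → (60, 13)
7P: (60, 13) + (60, 66): same x and y₁ ≡ -y₂, so the sum is O.
7P = O, so the order is 7.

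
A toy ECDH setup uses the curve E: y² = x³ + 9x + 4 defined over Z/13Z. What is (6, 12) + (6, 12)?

(1, 1)

tangent at (6, 12): λ = (3·6² + 9)/(2·12) ≡ 0/11. 11⁻¹ ≡ 6 (mod 13), so λ ≡ 0·6 ≡ 0.
  x = λ² - 6 - 6 = 0 - 12 ≡ 1; y = λ·(6 - 1) - 12 ≡ 1. → (1, 1)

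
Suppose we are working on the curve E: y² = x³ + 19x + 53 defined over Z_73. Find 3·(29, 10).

(21, 71)

Write G = (29, 10).
Repeated addition: build up to 3G.
2G: tangent at (29, 10): λ = (3·29² + 19)/(2·10) ≡ 60/20. 20⁻¹ ≡ 11 (mod 73), so λ ≡ 60·11 ≡ 3.
  x = λ² - 29 - 29 = 9 - 58 ≡ 24; y = λ·(29 - 24) - 10 ≡ 5. → (24, 5)
3G: (24, 5) + (29, 10). λ = (10 - 5)/(29 - 24) ≡ 5/5 mod 73. 5⁻¹ ≡ 44 (mod 73), so λ ≡ 1.
  x = λ² - 24 - 29 = 1 - 53 ≡ 21; y = λ·(24 - 21) - 5 ≡ 71. → (21, 71)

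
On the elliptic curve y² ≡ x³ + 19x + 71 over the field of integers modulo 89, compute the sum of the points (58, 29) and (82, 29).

(58, 29) + (82, 29). λ = (29 - 29)/(82 - 58) ≡ 0/24 mod 89. 24⁻¹ ≡ 26 (mod 89) since 24·26 = 624 ≡ 1, so λ ≡ 0.
  x = λ² - 58 - 82 = 0 - 140 ≡ 38; y = λ·(58 - 38) - 29 ≡ 60. → (38, 60)

(38, 60)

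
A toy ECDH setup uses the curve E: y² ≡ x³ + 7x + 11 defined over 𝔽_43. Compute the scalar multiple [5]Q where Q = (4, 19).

(28, 10)

Double-and-add on 5 = (101)₂. Start with Q = (4, 19) for the leading 1-bit.
double: tangent at (4, 19): λ = (3·4² + 7)/(2·19) ≡ 12/38. 38⁻¹ ≡ 17 (mod 43), so λ ≡ 12·17 ≡ 32.
  x = λ² - 4 - 4 = 1024 - 8 ≡ 27; y = λ·(4 - 27) - 19 ≡ 19. → (27, 19)
double: tangent at (27, 19): λ = (3·27² + 7)/(2·19) ≡ 1/38. 38⁻¹ ≡ 17 (mod 43), so λ ≡ 1·17 ≡ 17.
  x = λ² - 27 - 27 = 289 - 54 ≡ 20; y = λ·(27 - 20) - 19 ≡ 14. → (20, 14)
add Q: (20, 14) + (4, 19). λ = (19 - 14)/(4 - 20) ≡ 5/27 mod 43. 27⁻¹ ≡ 8 (mod 43) since 27·8 = 216 ≡ 1, so λ ≡ 40.
  x = λ² - 20 - 4 = 1600 - 24 ≡ 28; y = λ·(20 - 28) - 14 ≡ 10. → (28, 10)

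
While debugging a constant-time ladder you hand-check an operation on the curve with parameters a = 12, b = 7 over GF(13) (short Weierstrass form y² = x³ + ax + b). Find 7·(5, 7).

O

Write P = (5, 7).
Repeated addition: build up to 7P.
2P: tangent at (5, 7): λ = (3·5² + 12)/(2·7) ≡ 9/1. 1⁻¹ ≡ 1 (mod 13), so λ ≡ 9·1 ≡ 9.
  x = λ² - 5 - 5 = 81 - 10 ≡ 6; y = λ·(5 - 6) - 7 ≡ 10. → (6, 10)
3P: (6, 10) + (5, 7). λ = (7 - 10)/(5 - 6) ≡ 10/12 mod 13. 12⁻¹ ≡ 12 (mod 13) since 12·12 = 144 ≡ 1, so λ ≡ 3.
  x = λ² - 6 - 5 = 9 - 11 ≡ 11; y = λ·(6 - 11) - 10 ≡ 1. → (11, 1)
4P: (11, 1) + (5, 7). λ = (7 - 1)/(5 - 11) ≡ 6/7 mod 13. 7⁻¹ ≡ 2 (mod 13), so λ ≡ 12.
  x = λ² - 11 - 5 = 144 - 16 ≡ 11; y = λ·(11 - 11) - 1 ≡ 12. → (11, 12)
5P: (11, 12) + (5, 7). λ = (7 - 12)/(5 - 11) ≡ 8/7 mod 13. 7⁻¹ ≡ 2 (mod 13), so λ ≡ 3.
  x = λ² - 11 - 5 = 9 - 16 ≡ 6; y = λ·(11 - 6) - 12 ≡ 3. → (6, 3)
6P: (6, 3) + (5, 7). λ = (7 - 3)/(5 - 6) ≡ 4/12 mod 13. 12⁻¹ ≡ 12 (mod 13), so λ ≡ 9.
  x = λ² - 6 - 5 = 81 - 11 ≡ 5; y = λ·(6 - 5) - 3 ≡ 6. → (5, 6)
7P: (5, 6) + (5, 7): same x and y₁ ≡ -y₂, so the sum is 𝒪.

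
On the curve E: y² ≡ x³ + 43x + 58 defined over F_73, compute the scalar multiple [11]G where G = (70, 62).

Double-and-add on 11 = (1011)₂. Start with G = (70, 62) for the leading 1-bit.
double: tangent at (70, 62): λ = (3·70² + 43)/(2·62) ≡ 70/51. 51⁻¹ ≡ 63 (mod 73) since 51·63 = 3213 ≡ 1, so λ ≡ 70·63 ≡ 30.
  x = λ² - 70 - 70 = 900 - 140 ≡ 30; y = λ·(70 - 30) - 62 ≡ 43. → (30, 43)
double: tangent at (30, 43): λ = (3·30² + 43)/(2·43) ≡ 42/13. 13⁻¹ ≡ 45 (mod 73) since 13·45 = 585 ≡ 1, so λ ≡ 42·45 ≡ 65.
  x = λ² - 30 - 30 = 4225 - 60 ≡ 4; y = λ·(30 - 4) - 43 ≡ 41. → (4, 41)
add G: (4, 41) + (70, 62). λ = (62 - 41)/(70 - 4) ≡ 21/66 mod 73. 66⁻¹ ≡ 52 (mod 73) since 66·52 = 3432 ≡ 1, so λ ≡ 70.
  x = λ² - 4 - 70 = 4900 - 74 ≡ 8; y = λ·(4 - 8) - 41 ≡ 44. → (8, 44)
double: tangent at (8, 44): λ = (3·8² + 43)/(2·44) ≡ 16/15. 15⁻¹ ≡ 39 (mod 73) since 15·39 = 585 ≡ 1, so λ ≡ 16·39 ≡ 40.
  x = λ² - 8 - 8 = 1600 - 16 ≡ 51; y = λ·(8 - 51) - 44 ≡ 61. → (51, 61)
add G: (51, 61) + (70, 62). λ = (62 - 61)/(70 - 51) ≡ 1/19 mod 73. 19⁻¹ ≡ 50 (mod 73) since 19·50 = 950 ≡ 1, so λ ≡ 50.
  x = λ² - 51 - 70 = 2500 - 121 ≡ 43; y = λ·(51 - 43) - 61 ≡ 47. → (43, 47)

(43, 47)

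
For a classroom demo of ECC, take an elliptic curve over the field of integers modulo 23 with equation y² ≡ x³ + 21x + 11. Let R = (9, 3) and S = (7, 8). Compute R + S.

(9, 3) + (7, 8). λ = (8 - 3)/(7 - 9) ≡ 5/21 mod 23. 21⁻¹ ≡ 11 (mod 23), so λ ≡ 9.
  x = λ² - 9 - 7 = 81 - 16 ≡ 19; y = λ·(9 - 19) - 3 ≡ 22. → (19, 22)

(19, 22)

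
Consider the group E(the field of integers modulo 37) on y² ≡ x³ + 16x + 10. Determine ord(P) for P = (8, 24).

2P: tangent at (8, 24): λ = (3·8² + 16)/(2·24) ≡ 23/11. 11⁻¹ ≡ 27 (mod 37), so λ ≡ 23·27 ≡ 29.
  x = λ² - 8 - 8 = 841 - 16 ≡ 11; y = λ·(8 - 11) - 24 ≡ 0. → (11, 0)
3P: (11, 0) + (8, 24). λ = (24 - 0)/(8 - 11) ≡ 24/34 mod 37. 34⁻¹ ≡ 12 (mod 37), so λ ≡ 29.
  x = λ² - 11 - 8 = 841 - 19 ≡ 8; y = λ·(11 - 8) - 0 ≡ 13. → (8, 13)
4P: (8, 13) + (8, 24): same x and y₁ ≡ -y₂, so the sum is 𝒪.
4P = 𝒪, so the order is 4.

4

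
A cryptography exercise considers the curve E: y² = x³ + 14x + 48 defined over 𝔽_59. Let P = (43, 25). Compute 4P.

Repeated addition: build up to 4P.
2P: tangent at (43, 25): λ = (3·43² + 14)/(2·25) ≡ 15/50. 50⁻¹ ≡ 13 (mod 59), so λ ≡ 15·13 ≡ 18.
  x = λ² - 43 - 43 = 324 - 86 ≡ 2; y = λ·(43 - 2) - 25 ≡ 5. → (2, 5)
3P: (2, 5) + (43, 25). λ = (25 - 5)/(43 - 2) ≡ 20/41 mod 59. 41⁻¹ ≡ 36 (mod 59), so λ ≡ 12.
  x = λ² - 2 - 43 = 144 - 45 ≡ 40; y = λ·(2 - 40) - 5 ≡ 11. → (40, 11)
4P: (40, 11) + (43, 25). λ = (25 - 11)/(43 - 40) ≡ 14/3 mod 59. 3⁻¹ ≡ 20 (mod 59), so λ ≡ 44.
  x = λ² - 40 - 43 = 1936 - 83 ≡ 24; y = λ·(40 - 24) - 11 ≡ 44. → (24, 44)

(24, 44)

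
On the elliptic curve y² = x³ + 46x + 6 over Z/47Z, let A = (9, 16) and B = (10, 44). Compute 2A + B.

(5, 28)

First 2A:
Repeated addition: build up to 2A.
2A: tangent at (9, 16): λ = (3·9² + 46)/(2·16) ≡ 7/32. 32⁻¹ ≡ 25 (mod 47) since 32·25 = 800 ≡ 1, so λ ≡ 7·25 ≡ 34.
  x = λ² - 9 - 9 = 1156 - 18 ≡ 10; y = λ·(9 - 10) - 16 ≡ 44. → (10, 44)
2A = (10, 44).
Finally 2A + B:
tangent at (10, 44): λ = (3·10² + 46)/(2·44) ≡ 17/41. 41⁻¹ ≡ 39 (mod 47) since 41·39 = 1599 ≡ 1, so λ ≡ 17·39 ≡ 5.
  x = λ² - 10 - 10 = 25 - 20 ≡ 5; y = λ·(10 - 5) - 44 ≡ 28. → (5, 28)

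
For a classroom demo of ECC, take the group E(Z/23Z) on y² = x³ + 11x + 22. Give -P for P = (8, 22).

-(8, 22) = (8, -22 mod 23) = (8, 1).

(8, 1)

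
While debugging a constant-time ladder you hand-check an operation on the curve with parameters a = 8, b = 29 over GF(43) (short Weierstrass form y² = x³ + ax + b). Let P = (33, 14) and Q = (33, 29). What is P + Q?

O

The two points share x = 33 and their y-coordinates satisfy 14 + 29 ≡ 0 (mod 43), so they are inverses. Their sum is ∞.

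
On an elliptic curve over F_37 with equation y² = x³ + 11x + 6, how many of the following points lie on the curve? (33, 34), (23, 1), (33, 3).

2

(33, 34): 34² ≡ 9, rhs ≡ 9 → on.
(23, 1): 1² ≡ 1, rhs ≡ 31 → off.
(33, 3): 3² ≡ 9, rhs ≡ 9 → on.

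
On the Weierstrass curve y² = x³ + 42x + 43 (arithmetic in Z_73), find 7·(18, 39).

Write Q = (18, 39).
Repeated addition: build up to 7Q.
2Q: tangent at (18, 39): λ = (3·18² + 42)/(2·39) ≡ 65/5. 5⁻¹ ≡ 44 (mod 73) since 5·44 = 220 ≡ 1, so λ ≡ 65·44 ≡ 13.
  x = λ² - 18 - 18 = 169 - 36 ≡ 60; y = λ·(18 - 60) - 39 ≡ 72. → (60, 72)
3Q: (60, 72) + (18, 39). λ = (39 - 72)/(18 - 60) ≡ 40/31 mod 73. 31⁻¹ ≡ 33 (mod 73), so λ ≡ 6.
  x = λ² - 60 - 18 = 36 - 78 ≡ 31; y = λ·(60 - 31) - 72 ≡ 29. → (31, 29)
4Q: (31, 29) + (18, 39). λ = (39 - 29)/(18 - 31) ≡ 10/60 mod 73. 60⁻¹ ≡ 28 (mod 73), so λ ≡ 61.
  x = λ² - 31 - 18 = 3721 - 49 ≡ 22; y = λ·(31 - 22) - 29 ≡ 9. → (22, 9)
5Q: (22, 9) + (18, 39). λ = (39 - 9)/(18 - 22) ≡ 30/69 mod 73. 69⁻¹ ≡ 18 (mod 73), so λ ≡ 29.
  x = λ² - 22 - 18 = 841 - 40 ≡ 71; y = λ·(22 - 71) - 9 ≡ 30. → (71, 30)
6Q: (71, 30) + (18, 39). λ = (39 - 30)/(18 - 71) ≡ 9/20 mod 73. 20⁻¹ ≡ 11 (mod 73) since 20·11 = 220 ≡ 1, so λ ≡ 26.
  x = λ² - 71 - 18 = 676 - 89 ≡ 3; y = λ·(71 - 3) - 30 ≡ 59. → (3, 59)
7Q: (3, 59) + (18, 39). λ = (39 - 59)/(18 - 3) ≡ 53/15 mod 73. 15⁻¹ ≡ 39 (mod 73), so λ ≡ 23.
  x = λ² - 3 - 18 = 529 - 21 ≡ 70; y = λ·(3 - 70) - 59 ≡ 6. → (70, 6)

(70, 6)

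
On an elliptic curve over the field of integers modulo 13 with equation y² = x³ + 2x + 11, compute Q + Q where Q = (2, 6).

(10, 2)

tangent at (2, 6): λ = (3·2² + 2)/(2·6) ≡ 1/12. 12⁻¹ ≡ 12 (mod 13), so λ ≡ 1·12 ≡ 12.
  x = λ² - 2 - 2 = 144 - 4 ≡ 10; y = λ·(2 - 10) - 6 ≡ 2. → (10, 2)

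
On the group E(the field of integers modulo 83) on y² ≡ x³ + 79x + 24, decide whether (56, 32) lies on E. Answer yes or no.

no

y² = 32² ≡ 28; x³ + 79x + 24 = 180064 ≡ 37 (mod 83). 28 ≠ 37.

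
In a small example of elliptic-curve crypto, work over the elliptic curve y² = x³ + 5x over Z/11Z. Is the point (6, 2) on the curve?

yes

y² = 2² ≡ 4; x³ + 5x + 0 = 246 ≡ 4 (mod 11). 4 = 4.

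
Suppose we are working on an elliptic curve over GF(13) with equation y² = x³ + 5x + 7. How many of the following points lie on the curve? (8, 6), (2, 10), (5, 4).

(8, 6): 6² ≡ 10, rhs ≡ 0 → off.
(2, 10): 10² ≡ 9, rhs ≡ 12 → off.
(5, 4): 4² ≡ 3, rhs ≡ 1 → off.

0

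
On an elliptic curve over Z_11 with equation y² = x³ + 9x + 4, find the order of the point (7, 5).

2P: tangent at (7, 5): λ = (3·7² + 9)/(2·5) ≡ 2/10. 10⁻¹ ≡ 10 (mod 11) since 10·10 = 100 ≡ 1, so λ ≡ 2·10 ≡ 9.
  x = λ² - 7 - 7 = 81 - 14 ≡ 1; y = λ·(7 - 1) - 5 ≡ 5. → (1, 5)
3P: (1, 5) + (7, 5). λ = (5 - 5)/(7 - 1) ≡ 0/6 mod 11. 6⁻¹ ≡ 2 (mod 11) since 6·2 = 12 ≡ 1, so λ ≡ 0.
  x = λ² - 1 - 7 = 0 - 8 ≡ 3; y = λ·(1 - 3) - 5 ≡ 6. → (3, 6)
4P: (3, 6) + (7, 5). λ = (5 - 6)/(7 - 3) ≡ 10/4 mod 11. 4⁻¹ ≡ 3 (mod 11) since 4·3 = 12 ≡ 1, so λ ≡ 8.
  x = λ² - 3 - 7 = 64 - 10 ≡ 10; y = λ·(3 - 10) - 6 ≡ 4. → (10, 4)
5P: (10, 4) + (7, 5). λ = (5 - 4)/(7 - 10) ≡ 1/8 mod 11. 8⁻¹ ≡ 7 (mod 11), so λ ≡ 7.
  x = λ² - 10 - 7 = 49 - 17 ≡ 10; y = λ·(10 - 10) - 4 ≡ 7. → (10, 7)
6P: (10, 7) + (7, 5). λ = (5 - 7)/(7 - 10) ≡ 9/8 mod 11. 8⁻¹ ≡ 7 (mod 11), so λ ≡ 8.
  x = λ² - 10 - 7 = 64 - 17 ≡ 3; y = λ·(10 - 3) - 7 ≡ 5. → (3, 5)
7P: (3, 5) + (7, 5). λ = (5 - 5)/(7 - 3) ≡ 0/4 mod 11. 4⁻¹ ≡ 3 (mod 11) since 4·3 = 12 ≡ 1, so λ ≡ 0.
  x = λ² - 3 - 7 = 0 - 10 ≡ 1; y = λ·(3 - 1) - 5 ≡ 6. → (1, 6)
8P: (1, 6) + (7, 5). λ = (5 - 6)/(7 - 1) ≡ 10/6 mod 11. 6⁻¹ ≡ 2 (mod 11), so λ ≡ 9.
  x = λ² - 1 - 7 = 81 - 8 ≡ 7; y = λ·(1 - 7) - 6 ≡ 6. → (7, 6)
9P: (7, 6) + (7, 5): same x and y₁ ≡ -y₂, so the sum is O.
9P = O, so the order is 9.

9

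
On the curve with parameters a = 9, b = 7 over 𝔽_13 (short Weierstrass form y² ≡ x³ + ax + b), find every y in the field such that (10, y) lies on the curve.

x³ + 9x + 7 = 1097 ≡ 5 (mod 13).
5 is a non-residue mod 13; no y exists.

none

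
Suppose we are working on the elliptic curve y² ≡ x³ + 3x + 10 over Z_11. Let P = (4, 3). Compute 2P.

(1, 6)

tangent at (4, 3): λ = (3·4² + 3)/(2·3) ≡ 7/6. 6⁻¹ ≡ 2 (mod 11), so λ ≡ 7·2 ≡ 3.
  x = λ² - 4 - 4 = 9 - 8 ≡ 1; y = λ·(4 - 1) - 3 ≡ 6. → (1, 6)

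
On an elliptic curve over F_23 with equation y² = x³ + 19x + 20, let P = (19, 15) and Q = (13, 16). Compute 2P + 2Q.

(17, 9)

First 2P:
Repeated addition: build up to 2P.
2P: tangent at (19, 15): λ = (3·19² + 19)/(2·15) ≡ 21/7. 7⁻¹ ≡ 10 (mod 23) since 7·10 = 70 ≡ 1, so λ ≡ 21·10 ≡ 3.
  x = λ² - 19 - 19 = 9 - 38 ≡ 17; y = λ·(19 - 17) - 15 ≡ 14. → (17, 14)
2P = (17, 14).
Next 2Q:
Repeated addition: build up to 2Q.
2Q: tangent at (13, 16): λ = (3·13² + 19)/(2·16) ≡ 20/9. 9⁻¹ ≡ 18 (mod 23) since 9·18 = 162 ≡ 1, so λ ≡ 20·18 ≡ 15.
  x = λ² - 13 - 13 = 225 - 26 ≡ 15; y = λ·(13 - 15) - 16 ≡ 0. → (15, 0)
2Q = (15, 0).
Finally 2P + 2Q:
(17, 14) + (15, 0). λ = (0 - 14)/(15 - 17) ≡ 9/21 mod 23. 21⁻¹ ≡ 11 (mod 23) since 21·11 = 231 ≡ 1, so λ ≡ 7.
  x = λ² - 17 - 15 = 49 - 32 ≡ 17; y = λ·(17 - 17) - 14 ≡ 9. → (17, 9)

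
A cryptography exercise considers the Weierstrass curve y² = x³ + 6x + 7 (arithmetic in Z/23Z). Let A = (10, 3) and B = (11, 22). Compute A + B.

(10, 3) + (11, 22). λ = (22 - 3)/(11 - 10) ≡ 19/1 mod 23. 1⁻¹ ≡ 1 (mod 23) since 1·1 = 1 ≡ 1, so λ ≡ 19.
  x = λ² - 10 - 11 = 361 - 21 ≡ 18; y = λ·(10 - 18) - 3 ≡ 6. → (18, 6)

(18, 6)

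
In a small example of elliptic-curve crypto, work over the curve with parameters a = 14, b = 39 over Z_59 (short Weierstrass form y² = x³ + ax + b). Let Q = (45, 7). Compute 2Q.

tangent at (45, 7): λ = (3·45² + 14)/(2·7) ≡ 12/14. 14⁻¹ ≡ 38 (mod 59), so λ ≡ 12·38 ≡ 43.
  x = λ² - 45 - 45 = 1849 - 90 ≡ 48; y = λ·(45 - 48) - 7 ≡ 41. → (48, 41)

(48, 41)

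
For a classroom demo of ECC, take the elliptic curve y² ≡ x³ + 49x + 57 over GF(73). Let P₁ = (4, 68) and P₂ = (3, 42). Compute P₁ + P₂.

(4, 68) + (3, 42). λ = (42 - 68)/(3 - 4) ≡ 47/72 mod 73. 72⁻¹ ≡ 72 (mod 73), so λ ≡ 26.
  x = λ² - 4 - 3 = 676 - 7 ≡ 12; y = λ·(4 - 12) - 68 ≡ 16. → (12, 16)

(12, 16)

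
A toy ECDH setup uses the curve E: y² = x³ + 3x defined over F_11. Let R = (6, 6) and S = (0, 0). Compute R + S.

(6, 6) + (0, 0). λ = (0 - 6)/(0 - 6) ≡ 5/5 mod 11. 5⁻¹ ≡ 9 (mod 11) since 5·9 = 45 ≡ 1, so λ ≡ 1.
  x = λ² - 6 - 0 = 1 - 6 ≡ 6; y = λ·(6 - 6) - 6 ≡ 5. → (6, 5)

(6, 5)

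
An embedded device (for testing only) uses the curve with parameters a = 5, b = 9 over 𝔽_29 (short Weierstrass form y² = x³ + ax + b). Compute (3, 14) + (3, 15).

O

The two points share x = 3 and their y-coordinates satisfy 14 + 15 ≡ 0 (mod 29), so they are inverses. Their sum is ∞.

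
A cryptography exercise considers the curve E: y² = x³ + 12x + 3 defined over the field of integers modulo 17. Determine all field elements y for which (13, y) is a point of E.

x³ + 12x + 3 = 2356 ≡ 10 (mod 17).
10 is a non-residue mod 17; no y exists.

none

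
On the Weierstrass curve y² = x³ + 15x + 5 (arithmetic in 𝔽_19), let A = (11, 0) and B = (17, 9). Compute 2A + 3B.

(17, 10)

First 2A:
Repeated addition: build up to 2A.
2A: (11, 0) + (11, 0): same x and y₁ ≡ -y₂, so the sum is O.
2A = O.
Next 3B:
Repeated addition: build up to 3B.
2B: tangent at (17, 9): λ = (3·17² + 15)/(2·9) ≡ 8/18. 18⁻¹ ≡ 18 (mod 19) since 18·18 = 324 ≡ 1, so λ ≡ 8·18 ≡ 11.
  x = λ² - 17 - 17 = 121 - 34 ≡ 11; y = λ·(17 - 11) - 9 ≡ 0. → (11, 0)
3B: (11, 0) + (17, 9). λ = (9 - 0)/(17 - 11) ≡ 9/6 mod 19. 6⁻¹ ≡ 16 (mod 19), so λ ≡ 11.
  x = λ² - 11 - 17 = 121 - 28 ≡ 17; y = λ·(11 - 17) - 0 ≡ 10. → (17, 10)
3B = (17, 10).
Finally 2A + 3B:
O + (17, 10) = (17, 10) (identity).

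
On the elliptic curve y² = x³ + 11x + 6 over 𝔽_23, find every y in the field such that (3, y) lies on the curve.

none

x³ + 11x + 6 = 66 ≡ 20 (mod 23).
20 is a non-residue mod 23; no y exists.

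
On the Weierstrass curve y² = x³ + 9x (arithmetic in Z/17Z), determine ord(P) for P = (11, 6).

2P: tangent at (11, 6): λ = (3·11² + 9)/(2·6) ≡ 15/12. 12⁻¹ ≡ 10 (mod 17), so λ ≡ 15·10 ≡ 14.
  x = λ² - 11 - 11 = 196 - 22 ≡ 4; y = λ·(11 - 4) - 6 ≡ 7. → (4, 7)
3P: (4, 7) + (11, 6). λ = (6 - 7)/(11 - 4) ≡ 16/7 mod 17. 7⁻¹ ≡ 5 (mod 17), so λ ≡ 12.
  x = λ² - 4 - 11 = 144 - 15 ≡ 10; y = λ·(4 - 10) - 7 ≡ 6. → (10, 6)
4P: (10, 6) + (11, 6). λ = (6 - 6)/(11 - 10) ≡ 0/1 mod 17. 1⁻¹ ≡ 1 (mod 17) since 1·1 = 1 ≡ 1, so λ ≡ 0.
  x = λ² - 10 - 11 = 0 - 21 ≡ 13; y = λ·(10 - 13) - 6 ≡ 11. → (13, 11)
5P: (13, 11) + (11, 6). λ = (6 - 11)/(11 - 13) ≡ 12/15 mod 17. 15⁻¹ ≡ 8 (mod 17), so λ ≡ 11.
  x = λ² - 13 - 11 = 121 - 24 ≡ 12; y = λ·(13 - 12) - 11 ≡ 0. → (12, 0)
6P: (12, 0) + (11, 6). λ = (6 - 0)/(11 - 12) ≡ 6/16 mod 17. 16⁻¹ ≡ 16 (mod 17) since 16·16 = 256 ≡ 1, so λ ≡ 11.
  x = λ² - 12 - 11 = 121 - 23 ≡ 13; y = λ·(12 - 13) - 0 ≡ 6. → (13, 6)
7P: (13, 6) + (11, 6). λ = (6 - 6)/(11 - 13) ≡ 0/15 mod 17. 15⁻¹ ≡ 8 (mod 17), so λ ≡ 0.
  x = λ² - 13 - 11 = 0 - 24 ≡ 10; y = λ·(13 - 10) - 6 ≡ 11. → (10, 11)
8P: (10, 11) + (11, 6). λ = (6 - 11)/(11 - 10) ≡ 12/1 mod 17. 1⁻¹ ≡ 1 (mod 17), so λ ≡ 12.
  x = λ² - 10 - 11 = 144 - 21 ≡ 4; y = λ·(10 - 4) - 11 ≡ 10. → (4, 10)
9P: (4, 10) + (11, 6). λ = (6 - 10)/(11 - 4) ≡ 13/7 mod 17. 7⁻¹ ≡ 5 (mod 17), so λ ≡ 14.
  x = λ² - 4 - 11 = 196 - 15 ≡ 11; y = λ·(4 - 11) - 10 ≡ 11. → (11, 11)
10P: (11, 11) + (11, 6): same x and y₁ ≡ -y₂, so the sum is the point at infinity.
10P = the point at infinity, so the order is 10.

10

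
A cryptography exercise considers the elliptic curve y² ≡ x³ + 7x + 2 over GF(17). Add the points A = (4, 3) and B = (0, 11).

(4, 3) + (0, 11). λ = (11 - 3)/(0 - 4) ≡ 8/13 mod 17. 13⁻¹ ≡ 4 (mod 17), so λ ≡ 15.
  x = λ² - 4 - 0 = 225 - 4 ≡ 0; y = λ·(4 - 0) - 3 ≡ 6. → (0, 6)

(0, 6)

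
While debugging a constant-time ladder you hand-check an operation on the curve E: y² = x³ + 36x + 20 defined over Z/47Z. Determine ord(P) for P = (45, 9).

2P: tangent at (45, 9): λ = (3·45² + 36)/(2·9) ≡ 1/18. 18⁻¹ ≡ 34 (mod 47) since 18·34 = 612 ≡ 1, so λ ≡ 1·34 ≡ 34.
  x = λ² - 45 - 45 = 1156 - 90 ≡ 32; y = λ·(45 - 32) - 9 ≡ 10. → (32, 10)
3P: (32, 10) + (45, 9). λ = (9 - 10)/(45 - 32) ≡ 46/13 mod 47. 13⁻¹ ≡ 29 (mod 47) since 13·29 = 377 ≡ 1, so λ ≡ 18.
  x = λ² - 32 - 45 = 324 - 77 ≡ 12; y = λ·(32 - 12) - 10 ≡ 21. → (12, 21)
4P: (12, 21) + (45, 9). λ = (9 - 21)/(45 - 12) ≡ 35/33 mod 47. 33⁻¹ ≡ 10 (mod 47), so λ ≡ 21.
  x = λ² - 12 - 45 = 441 - 57 ≡ 8; y = λ·(12 - 8) - 21 ≡ 16. → (8, 16)
5P: (8, 16) + (45, 9). λ = (9 - 16)/(45 - 8) ≡ 40/37 mod 47. 37⁻¹ ≡ 14 (mod 47), so λ ≡ 43.
  x = λ² - 8 - 45 = 1849 - 53 ≡ 10; y = λ·(8 - 10) - 16 ≡ 39. → (10, 39)
6P: (10, 39) + (45, 9). λ = (9 - 39)/(45 - 10) ≡ 17/35 mod 47. 35⁻¹ ≡ 43 (mod 47) since 35·43 = 1505 ≡ 1, so λ ≡ 26.
  x = λ² - 10 - 45 = 676 - 55 ≡ 10; y = λ·(10 - 10) - 39 ≡ 8. → (10, 8)
7P: (10, 8) + (45, 9). λ = (9 - 8)/(45 - 10) ≡ 1/35 mod 47. 35⁻¹ ≡ 43 (mod 47), so λ ≡ 43.
  x = λ² - 10 - 45 = 1849 - 55 ≡ 8; y = λ·(10 - 8) - 8 ≡ 31. → (8, 31)
8P: (8, 31) + (45, 9). λ = (9 - 31)/(45 - 8) ≡ 25/37 mod 47. 37⁻¹ ≡ 14 (mod 47), so λ ≡ 21.
  x = λ² - 8 - 45 = 441 - 53 ≡ 12; y = λ·(8 - 12) - 31 ≡ 26. → (12, 26)
9P: (12, 26) + (45, 9). λ = (9 - 26)/(45 - 12) ≡ 30/33 mod 47. 33⁻¹ ≡ 10 (mod 47), so λ ≡ 18.
  x = λ² - 12 - 45 = 324 - 57 ≡ 32; y = λ·(12 - 32) - 26 ≡ 37. → (32, 37)
10P: (32, 37) + (45, 9). λ = (9 - 37)/(45 - 32) ≡ 19/13 mod 47. 13⁻¹ ≡ 29 (mod 47), so λ ≡ 34.
  x = λ² - 32 - 45 = 1156 - 77 ≡ 45; y = λ·(32 - 45) - 37 ≡ 38. → (45, 38)
11P: (45, 38) + (45, 9): same x and y₁ ≡ -y₂, so the sum is O.
11P = O, so the order is 11.

11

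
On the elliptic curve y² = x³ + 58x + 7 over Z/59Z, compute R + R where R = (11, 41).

(5, 56)

tangent at (11, 41): λ = (3·11² + 58)/(2·41) ≡ 8/23. 23⁻¹ ≡ 18 (mod 59), so λ ≡ 8·18 ≡ 26.
  x = λ² - 11 - 11 = 676 - 22 ≡ 5; y = λ·(11 - 5) - 41 ≡ 56. → (5, 56)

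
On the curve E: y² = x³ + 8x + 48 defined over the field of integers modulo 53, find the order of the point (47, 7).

2P: tangent at (47, 7): λ = (3·47² + 8)/(2·7) ≡ 10/14. 14⁻¹ ≡ 19 (mod 53) since 14·19 = 266 ≡ 1, so λ ≡ 10·19 ≡ 31.
  x = λ² - 47 - 47 = 961 - 94 ≡ 19; y = λ·(47 - 19) - 7 ≡ 13. → (19, 13)
3P: (19, 13) + (47, 7). λ = (7 - 13)/(47 - 19) ≡ 47/28 mod 53. 28⁻¹ ≡ 36 (mod 53) since 28·36 = 1008 ≡ 1, so λ ≡ 49.
  x = λ² - 19 - 47 = 2401 - 66 ≡ 3; y = λ·(19 - 3) - 13 ≡ 29. → (3, 29)
4P: (3, 29) + (47, 7). λ = (7 - 29)/(47 - 3) ≡ 31/44 mod 53. 44⁻¹ ≡ 47 (mod 53), so λ ≡ 26.
  x = λ² - 3 - 47 = 676 - 50 ≡ 43; y = λ·(3 - 43) - 29 ≡ 44. → (43, 44)
5P: (43, 44) + (47, 7). λ = (7 - 44)/(47 - 43) ≡ 16/4 mod 53. 4⁻¹ ≡ 40 (mod 53), so λ ≡ 4.
  x = λ² - 43 - 47 = 16 - 90 ≡ 32; y = λ·(43 - 32) - 44 ≡ 0. → (32, 0)
6P: (32, 0) + (47, 7). λ = (7 - 0)/(47 - 32) ≡ 7/15 mod 53. 15⁻¹ ≡ 46 (mod 53), so λ ≡ 4.
  x = λ² - 32 - 47 = 16 - 79 ≡ 43; y = λ·(32 - 43) - 0 ≡ 9. → (43, 9)
7P: (43, 9) + (47, 7). λ = (7 - 9)/(47 - 43) ≡ 51/4 mod 53. 4⁻¹ ≡ 40 (mod 53), so λ ≡ 26.
  x = λ² - 43 - 47 = 676 - 90 ≡ 3; y = λ·(43 - 3) - 9 ≡ 24. → (3, 24)
8P: (3, 24) + (47, 7). λ = (7 - 24)/(47 - 3) ≡ 36/44 mod 53. 44⁻¹ ≡ 47 (mod 53) since 44·47 = 2068 ≡ 1, so λ ≡ 49.
  x = λ² - 3 - 47 = 2401 - 50 ≡ 19; y = λ·(3 - 19) - 24 ≡ 40. → (19, 40)
9P: (19, 40) + (47, 7). λ = (7 - 40)/(47 - 19) ≡ 20/28 mod 53. 28⁻¹ ≡ 36 (mod 53), so λ ≡ 31.
  x = λ² - 19 - 47 = 961 - 66 ≡ 47; y = λ·(19 - 47) - 40 ≡ 46. → (47, 46)
10P: (47, 46) + (47, 7): same x and y₁ ≡ -y₂, so the sum is the point at infinity.
10P = the point at infinity, so the order is 10.

10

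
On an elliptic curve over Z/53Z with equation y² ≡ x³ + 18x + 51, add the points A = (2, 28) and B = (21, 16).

(2, 28) + (21, 16). λ = (16 - 28)/(21 - 2) ≡ 41/19 mod 53. 19⁻¹ ≡ 14 (mod 53), so λ ≡ 44.
  x = λ² - 2 - 21 = 1936 - 23 ≡ 5; y = λ·(2 - 5) - 28 ≡ 52. → (5, 52)

(5, 52)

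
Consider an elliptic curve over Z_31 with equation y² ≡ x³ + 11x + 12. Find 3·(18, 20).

Write Q = (18, 20).
Repeated addition: build up to 3Q.
2Q: tangent at (18, 20): λ = (3·18² + 11)/(2·20) ≡ 22/9. 9⁻¹ ≡ 7 (mod 31) since 9·7 = 63 ≡ 1, so λ ≡ 22·7 ≡ 30.
  x = λ² - 18 - 18 = 900 - 36 ≡ 27; y = λ·(18 - 27) - 20 ≡ 20. → (27, 20)
3Q: (27, 20) + (18, 20). λ = (20 - 20)/(18 - 27) ≡ 0/22 mod 31. 22⁻¹ ≡ 24 (mod 31) since 22·24 = 528 ≡ 1, so λ ≡ 0.
  x = λ² - 27 - 18 = 0 - 45 ≡ 17; y = λ·(27 - 17) - 20 ≡ 11. → (17, 11)

(17, 11)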